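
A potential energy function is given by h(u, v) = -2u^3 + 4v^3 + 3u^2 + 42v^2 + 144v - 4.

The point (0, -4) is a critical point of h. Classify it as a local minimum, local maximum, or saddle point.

The mixed partial ∂²h/∂u∂v is 0, so the Hessian at any point is diag(h_uu, h_vv) = diag(6(-2u + 1), 12(2v + 7)).
At (0, -4): H = diag(6, -12).
The eigenvalues have opposite signs, so H is indefinite: a saddle point.

saddle point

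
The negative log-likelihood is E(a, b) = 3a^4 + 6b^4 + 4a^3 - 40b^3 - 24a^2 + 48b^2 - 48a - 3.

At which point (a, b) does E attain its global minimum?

E(a,b) separates as P(a) + Q(b) − 3, so its minimum is min P + min Q − 3.
P'(a) = 12(a - 2)(a + 1)(a + 2) vanishes at a ∈ {-2, -1, 2}; Q'(b) = 24b(b - 4)(b - 1) vanishes at b ∈ {0, 1, 4}.
Local minima of P (where P''>0): P(-2)=16, P(2)=-112. Local minima of Q: Q(0)=0, Q(4)=-256.
So the global minimum of E is P(2) + Q(4) − 3 = -112 − 256 − 3 = -371, attained at (2, 4).

(2, 4)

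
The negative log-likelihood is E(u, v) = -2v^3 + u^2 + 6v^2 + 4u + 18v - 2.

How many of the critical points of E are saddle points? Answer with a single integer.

1

E separates as a function of u plus a function of v, so ∇E=0 decouples.
∂E/∂u = 2(u + 2) = 0 at u ∈ {-2}; ∂E/∂v = -6(v - 3)(v + 1) = 0 at v ∈ {-1, 3}.
The Hessian is diagonal: diag(E_uu, E_vv). Second derivatives: E_uu(-2)=2; E_vv(-1)=24, E_vv(3)=-24.
Saddle points occur where the two diagonal entries have opposite signs: (-2, 3). Count: 1.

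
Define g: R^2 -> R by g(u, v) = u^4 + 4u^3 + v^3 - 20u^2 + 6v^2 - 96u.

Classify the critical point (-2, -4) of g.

local maximum

The mixed partial ∂²g/∂u∂v is 0, so the Hessian at any point is diag(g_uu, g_vv) = diag(4(3u^2 + 6u - 10), 6(v + 2)).
At (-2, -4): H = diag(-40, -12).
Both eigenvalues are negative, so H is negative definite: a local maximum.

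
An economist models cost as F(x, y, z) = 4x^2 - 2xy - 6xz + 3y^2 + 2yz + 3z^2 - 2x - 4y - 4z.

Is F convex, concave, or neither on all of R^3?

convex

F is quadratic, so its Hessian is the constant matrix H = [[8, -2, -6], [-2, 6, 2], [-6, 2, 6]].
Leading principal minors: 8, 44, 64.
All positive ⇒ H ≻ 0 ⇒ convex.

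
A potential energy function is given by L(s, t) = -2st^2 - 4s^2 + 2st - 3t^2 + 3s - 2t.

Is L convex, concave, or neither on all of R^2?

The term -2st^2 is cubic, so the Hessian is not constant.
∂²L/∂t² = -4s - 6, which takes both signs as s varies (negative for sufficiently large s). A diagonal entry of the Hessian changing sign means the Hessian is neither positive- nor negative-semidefinite on all of R^2.

neither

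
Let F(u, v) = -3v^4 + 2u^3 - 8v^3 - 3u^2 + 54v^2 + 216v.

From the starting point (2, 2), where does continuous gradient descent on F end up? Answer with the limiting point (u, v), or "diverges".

F is separable, so gradient descent decouples: u follows -∂F/∂u, v follows -∂F/∂v.
∂F/∂u = 6u(u - 1); at u=2 this is 12, so u decreases.
∂F/∂v = -12(v - 3)(v + 2)(v + 3); at v=2 this is 240, so v decreases.
u converges to its nearest critical value 1 (a local min of the u-part); v converges to -2. The iterate converges to (1, -2).

(1, -2)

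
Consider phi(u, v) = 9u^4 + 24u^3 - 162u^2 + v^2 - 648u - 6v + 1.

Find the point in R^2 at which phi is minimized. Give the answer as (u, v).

phi(u,v) separates as P(u) + Q(v) + 1, so its minimum is min P + min Q + 1.
P'(u) = 36(u - 3)(u + 2)(u + 3) vanishes at u ∈ {-3, -2, 3}; Q'(v) = 2v - 6 vanishes at v ∈ {3}.
Local minima of P (where P''>0): P(-3)=567, P(3)=-2025. Local minima of Q: Q(3)=-9.
So the global minimum of phi is P(3) + Q(3) + 1 = -2025 − 9 + 1 = -2033, attained at (3, 3).

(3, 3)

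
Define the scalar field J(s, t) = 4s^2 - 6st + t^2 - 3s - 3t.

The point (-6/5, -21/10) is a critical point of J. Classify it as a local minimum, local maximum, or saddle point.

The Hessian of J is constant: H = [[8, -6], [-6, 2]].
det(H) = 8·2 − (-6)² = -20.
Since det(H) < 0, H is indefinite and the critical point is a saddle point.

saddle point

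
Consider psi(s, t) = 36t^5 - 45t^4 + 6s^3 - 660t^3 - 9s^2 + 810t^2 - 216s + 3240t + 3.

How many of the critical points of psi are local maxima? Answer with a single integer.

psi separates as a function of s plus a function of t, so ∇psi=0 decouples.
∂psi/∂s = 18(s - 4)(s + 3) = 0 at s ∈ {-3, 4}; ∂psi/∂t = 180(t - 3)(t - 2)(t + 1)(t + 3) = 0 at t ∈ {-3, -1, 2, 3}.
The Hessian is diagonal: diag(psi_ss, psi_tt). Second derivatives: psi_ss(-3)=-126, psi_ss(4)=126; psi_tt(-3)=-10800, psi_tt(-1)=4320, psi_tt(2)=-2700, psi_tt(3)=4320.
Local maxima occur where both diagonal entries negative: (-3, -3), (-3, 2). Count: 2.

2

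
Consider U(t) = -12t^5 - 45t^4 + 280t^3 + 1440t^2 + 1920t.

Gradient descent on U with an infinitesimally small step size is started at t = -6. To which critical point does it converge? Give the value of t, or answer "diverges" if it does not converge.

-4

U'(t) = -60(t - 4)(t + 1)(t + 2)(t + 4), so U'(-6) = -24000.
Gradient descent moves in the -U' direction, i.e. t is increasing.
The nearest critical point in that direction is t = -4, where U'' = 2880 > 0 (a local minimum). The iterate converges there.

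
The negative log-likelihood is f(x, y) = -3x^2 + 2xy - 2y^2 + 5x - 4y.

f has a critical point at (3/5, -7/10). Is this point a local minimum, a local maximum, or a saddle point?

The Hessian of f is constant: H = [[-6, 2], [2, -4]].
det(H) = (-6)·(-4) − 2² = 20.
det(H) > 0 and tr(H) = -10 < 0, so H is negative definite and the point is a local maximum.

local maximum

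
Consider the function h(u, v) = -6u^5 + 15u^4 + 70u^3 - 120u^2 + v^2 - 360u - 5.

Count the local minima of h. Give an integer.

h separates as a function of u plus a function of v, so ∇h=0 decouples.
∂h/∂u = -30(u - 3)(u - 2)(u + 1)(u + 2) = 0 at u ∈ {-2, -1, 2, 3}; ∂h/∂v = 2v = 0 at v ∈ {0}.
The Hessian is diagonal: diag(h_uu, h_vv). Second derivatives: h_uu(-2)=600, h_uu(-1)=-360, h_uu(2)=360, h_uu(3)=-600; h_vv(0)=2.
Local minima occur where both diagonal entries positive: (-2, 0), (2, 0). Count: 2.

2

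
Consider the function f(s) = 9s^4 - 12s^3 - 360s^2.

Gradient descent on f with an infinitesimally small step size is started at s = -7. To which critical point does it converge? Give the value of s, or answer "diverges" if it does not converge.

-4

f'(s) = 36s(s - 5)(s + 4), so f'(-7) = -9072.
Gradient descent moves in the -f' direction, i.e. s is increasing.
The nearest critical point in that direction is s = -4, where f'' = 1296 > 0 (a local minimum). The iterate converges there.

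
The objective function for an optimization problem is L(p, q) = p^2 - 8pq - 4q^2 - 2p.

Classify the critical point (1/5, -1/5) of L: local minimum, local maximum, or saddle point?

The Hessian of L is constant: H = [[2, -8], [-8, -8]].
det(H) = 2·(-8) − (-8)² = -80.
Since det(H) < 0, H is indefinite and the critical point is a saddle point.

saddle point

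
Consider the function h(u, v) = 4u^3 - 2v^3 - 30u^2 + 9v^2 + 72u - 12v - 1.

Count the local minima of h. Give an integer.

1

h separates as a function of u plus a function of v, so ∇h=0 decouples.
∂h/∂u = 12(u - 3)(u - 2) = 0 at u ∈ {2, 3}; ∂h/∂v = -6(v - 2)(v - 1) = 0 at v ∈ {1, 2}.
The Hessian is diagonal: diag(h_uu, h_vv). Second derivatives: h_uu(2)=-12, h_uu(3)=12; h_vv(1)=6, h_vv(2)=-6.
Local minima occur where both diagonal entries positive: (3, 1). Count: 1.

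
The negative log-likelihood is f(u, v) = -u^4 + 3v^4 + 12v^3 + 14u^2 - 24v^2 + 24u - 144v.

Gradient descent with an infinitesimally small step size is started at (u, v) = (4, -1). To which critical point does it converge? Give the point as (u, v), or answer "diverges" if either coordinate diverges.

f is separable, so gradient descent decouples: u follows -∂f/∂u, v follows -∂f/∂v.
∂f/∂u = -4(u - 3)(u + 1)(u + 2); at u=4 this is -120, so u increases.
∂f/∂v = 12(v - 2)(v + 2)(v + 3); at v=-1 this is -72, so v increases.
The u-coordinate has no critical point in that direction and runs off to infinity.

diverges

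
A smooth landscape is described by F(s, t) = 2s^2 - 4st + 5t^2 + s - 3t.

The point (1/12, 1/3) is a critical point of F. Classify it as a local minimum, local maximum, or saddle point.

local minimum

The Hessian of F is constant: H = [[4, -4], [-4, 10]].
det(H) = 4·10 − (-4)² = 24.
det(H) > 0 and tr(H) = 14 > 0, so H is positive definite and the point is a local minimum.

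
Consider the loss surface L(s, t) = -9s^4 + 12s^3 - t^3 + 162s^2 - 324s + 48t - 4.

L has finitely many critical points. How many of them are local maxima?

2

L separates as a function of s plus a function of t, so ∇L=0 decouples.
∂L/∂s = -36(s - 3)(s - 1)(s + 3) = 0 at s ∈ {-3, 1, 3}; ∂L/∂t = -3(t - 4)(t + 4) = 0 at t ∈ {-4, 4}.
The Hessian is diagonal: diag(L_ss, L_tt). Second derivatives: L_ss(-3)=-864, L_ss(1)=288, L_ss(3)=-432; L_tt(-4)=24, L_tt(4)=-24.
Local maxima occur where both diagonal entries negative: (-3, 4), (3, 4). Count: 2.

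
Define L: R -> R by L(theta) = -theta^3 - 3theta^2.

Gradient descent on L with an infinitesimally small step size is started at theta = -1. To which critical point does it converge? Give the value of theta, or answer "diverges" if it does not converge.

-2

L'(theta) = -3theta(theta + 2), so L'(-1) = 3.
Gradient descent moves in the -L' direction, i.e. theta is decreasing.
The nearest critical point in that direction is theta = -2, where L'' = 6 > 0 (a local minimum). The iterate converges there.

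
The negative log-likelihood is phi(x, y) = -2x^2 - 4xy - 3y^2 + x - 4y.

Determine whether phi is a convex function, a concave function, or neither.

phi is quadratic, so its Hessian is the constant matrix H = [[-4, -4], [-4, -6]].
det(H) = 8, tr(H) = -10.
det(H) > 0 and tr(H) < 0, so H is negative definite everywhere: concave.

concave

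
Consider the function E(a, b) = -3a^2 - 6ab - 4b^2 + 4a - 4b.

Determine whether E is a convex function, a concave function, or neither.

E is quadratic, so its Hessian is the constant matrix H = [[-6, -6], [-6, -8]].
det(H) = 12, tr(H) = -14.
det(H) > 0 and tr(H) < 0, so H is negative definite everywhere: concave.

concave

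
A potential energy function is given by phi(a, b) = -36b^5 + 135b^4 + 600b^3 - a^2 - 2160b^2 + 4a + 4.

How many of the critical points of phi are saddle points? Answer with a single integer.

2

phi separates as a function of a plus a function of b, so ∇phi=0 decouples.
∂phi/∂a = -2(a - 2) = 0 at a ∈ {2}; ∂phi/∂b = -180b(b - 4)(b - 2)(b + 3) = 0 at b ∈ {-3, 0, 2, 4}.
The Hessian is diagonal: diag(phi_aa, phi_bb). Second derivatives: phi_aa(2)=-2; phi_bb(-3)=18900, phi_bb(0)=-4320, phi_bb(2)=3600, phi_bb(4)=-10080.
Saddle points occur where the two diagonal entries have opposite signs: (2, -3), (2, 2). Count: 2.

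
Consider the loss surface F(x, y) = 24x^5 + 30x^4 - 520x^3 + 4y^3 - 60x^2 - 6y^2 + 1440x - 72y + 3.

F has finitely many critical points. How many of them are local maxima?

F separates as a function of x plus a function of y, so ∇F=0 decouples.
∂F/∂x = 120(x - 3)(x - 1)(x + 1)(x + 4) = 0 at x ∈ {-4, -1, 1, 3}; ∂F/∂y = 12(y - 3)(y + 2) = 0 at y ∈ {-2, 3}.
The Hessian is diagonal: diag(F_xx, F_yy). Second derivatives: F_xx(-4)=-12600, F_xx(-1)=2880, F_xx(1)=-2400, F_xx(3)=6720; F_yy(-2)=-60, F_yy(3)=60.
Local maxima occur where both diagonal entries negative: (-4, -2), (1, -2). Count: 2.

2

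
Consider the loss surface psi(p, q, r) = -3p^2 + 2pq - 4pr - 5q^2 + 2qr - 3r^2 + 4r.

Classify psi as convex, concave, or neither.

psi is quadratic, so its Hessian is the constant matrix H = [[-6, 2, -4], [2, -10, 2], [-4, 2, -6]].
Leading principal minors: -6, 56, -184.
Signs alternate −, +, − ⇒ H ≺ 0 ⇒ concave.

concave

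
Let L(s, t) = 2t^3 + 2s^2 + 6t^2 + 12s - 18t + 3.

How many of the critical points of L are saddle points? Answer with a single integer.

L separates as a function of s plus a function of t, so ∇L=0 decouples.
∂L/∂s = 4(s + 3) = 0 at s ∈ {-3}; ∂L/∂t = 6(t - 1)(t + 3) = 0 at t ∈ {-3, 1}.
The Hessian is diagonal: diag(L_ss, L_tt). Second derivatives: L_ss(-3)=4; L_tt(-3)=-24, L_tt(1)=24.
Saddle points occur where the two diagonal entries have opposite signs: (-3, -3). Count: 1.

1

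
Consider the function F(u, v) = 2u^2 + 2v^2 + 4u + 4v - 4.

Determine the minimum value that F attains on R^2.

F(u,v) separates as P(u) + Q(v) − 4, so its minimum is min P + min Q − 4.
P'(u) = 4u + 4 vanishes at u ∈ {-1}; Q'(v) = 4v + 4 vanishes at v ∈ {-1}.
Local minima of P (where P''>0): P(-1)=-2. Local minima of Q: Q(-1)=-2.
So the global minimum of F is P(-1) + Q(-1) − 4 = -2 − 2 − 4 = -8, attained at (-1, -1).

-8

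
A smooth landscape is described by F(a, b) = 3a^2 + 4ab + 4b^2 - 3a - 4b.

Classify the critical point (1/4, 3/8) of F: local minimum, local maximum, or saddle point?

local minimum

The Hessian of F is constant: H = [[6, 4], [4, 8]].
det(H) = 6·8 − 4² = 32.
det(H) > 0 and tr(H) = 14 > 0, so H is positive definite and the point is a local minimum.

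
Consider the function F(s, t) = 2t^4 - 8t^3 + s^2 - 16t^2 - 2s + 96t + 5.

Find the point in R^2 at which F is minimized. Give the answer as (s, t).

F(s,t) separates as P(s) + Q(t) + 5, so its minimum is min P + min Q + 5.
P'(s) = 2s - 2 vanishes at s ∈ {1}; Q'(t) = 8(t - 3)(t - 2)(t + 2) vanishes at t ∈ {-2, 2, 3}.
Local minima of P (where P''>0): P(1)=-1. Local minima of Q: Q(-2)=-160, Q(3)=90.
So the global minimum of F is P(1) + Q(-2) + 5 = -1 − 160 + 5 = -156, attained at (1, -2).

(1, -2)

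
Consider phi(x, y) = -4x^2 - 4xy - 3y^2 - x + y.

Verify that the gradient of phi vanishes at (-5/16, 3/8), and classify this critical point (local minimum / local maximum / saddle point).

∇phi = (-8x - 4y - 1, -4x - 6y + 1); substituting (-5/16, 3/8) gives ∇phi = (0, 0), so (-5/16, 3/8) is indeed a critical point.
The Hessian of phi is constant: H = [[-8, -4], [-4, -6]].
det(H) = (-8)·(-6) − (-4)² = 32.
det(H) > 0 and tr(H) = -14 < 0, so H is negative definite and the point is a local maximum.

local maximum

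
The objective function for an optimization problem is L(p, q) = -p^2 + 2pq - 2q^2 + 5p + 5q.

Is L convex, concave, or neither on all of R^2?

concave

L is quadratic, so its Hessian is the constant matrix H = [[-2, 2], [2, -4]].
det(H) = 4, tr(H) = -6.
det(H) > 0 and tr(H) < 0, so H is negative definite everywhere: concave.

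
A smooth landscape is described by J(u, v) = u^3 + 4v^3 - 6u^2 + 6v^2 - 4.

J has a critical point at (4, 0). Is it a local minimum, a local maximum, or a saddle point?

local minimum

The mixed partial ∂²J/∂u∂v is 0, so the Hessian at any point is diag(J_uu, J_vv) = diag(6(u - 2), 12(2v + 1)).
At (4, 0): H = diag(12, 12).
Both eigenvalues are positive, so H is positive definite: a local minimum.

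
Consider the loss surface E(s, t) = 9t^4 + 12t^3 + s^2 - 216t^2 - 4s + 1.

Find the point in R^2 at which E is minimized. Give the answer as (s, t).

(2, -4)

E(s,t) separates as P(s) + Q(t) + 1, so its minimum is min P + min Q + 1.
P'(s) = 2s - 4 vanishes at s ∈ {2}; Q'(t) = 36t(t - 3)(t + 4) vanishes at t ∈ {-4, 0, 3}.
Local minima of P (where P''>0): P(2)=-4. Local minima of Q: Q(-4)=-1920, Q(3)=-891.
So the global minimum of E is P(2) + Q(-4) + 1 = -4 − 1920 + 1 = -1923, attained at (2, -4).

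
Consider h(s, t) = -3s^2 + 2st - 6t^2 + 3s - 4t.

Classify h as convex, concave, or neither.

h is quadratic, so its Hessian is the constant matrix H = [[-6, 2], [2, -12]].
det(H) = 68, tr(H) = -18.
det(H) > 0 and tr(H) < 0, so H is negative definite everywhere: concave.

concave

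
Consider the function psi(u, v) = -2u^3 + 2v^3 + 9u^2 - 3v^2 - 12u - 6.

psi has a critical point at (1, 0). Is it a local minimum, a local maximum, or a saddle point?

saddle point

The mixed partial ∂²psi/∂u∂v is 0, so the Hessian at any point is diag(psi_uu, psi_vv) = diag(6(-2u + 3), 6(2v - 1)).
At (1, 0): H = diag(6, -6).
The eigenvalues have opposite signs, so H is indefinite: a saddle point.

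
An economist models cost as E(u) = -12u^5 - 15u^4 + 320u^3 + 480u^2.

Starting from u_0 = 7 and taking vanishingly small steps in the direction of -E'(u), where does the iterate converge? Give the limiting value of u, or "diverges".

diverges

E'(u) = -60u(u - 4)(u + 1)(u + 4), so E'(7) = -110880.
Gradient descent moves in the -E' direction, i.e. u is increasing.
There is no critical point above u=7, and E' keeps the same sign, so the iterate runs off to +∞.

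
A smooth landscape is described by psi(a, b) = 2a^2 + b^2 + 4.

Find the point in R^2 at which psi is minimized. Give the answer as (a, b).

(0, 0)

psi(a,b) separates as P(a) + Q(b) + 4, so its minimum is min P + min Q + 4.
P'(a) = 4a vanishes at a ∈ {0}; Q'(b) = 2b vanishes at b ∈ {0}.
Local minima of P (where P''>0): P(0)=0. Local minima of Q: Q(0)=0.
So the global minimum of psi is P(0) + Q(0) + 4 = 0 + 0 + 4 = 4, attained at (0, 0).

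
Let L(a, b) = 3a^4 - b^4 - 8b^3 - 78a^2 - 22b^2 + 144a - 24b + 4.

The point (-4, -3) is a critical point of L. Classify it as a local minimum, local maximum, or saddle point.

The mixed partial ∂²L/∂a∂b is 0, so the Hessian at any point is diag(L_aa, L_bb) = diag(12(3a^2 - 13), -4(3b^2 + 12b + 11)).
At (-4, -3): H = diag(420, -8).
The eigenvalues have opposite signs, so H is indefinite: a saddle point.

saddle point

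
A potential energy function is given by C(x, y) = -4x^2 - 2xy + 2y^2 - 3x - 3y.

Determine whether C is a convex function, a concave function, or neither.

C is quadratic, so its Hessian is the constant matrix H = [[-8, -2], [-2, 4]].
det(H) = -36, tr(H) = -4.
det(H) < 0, so H is indefinite: neither convex nor concave.

neither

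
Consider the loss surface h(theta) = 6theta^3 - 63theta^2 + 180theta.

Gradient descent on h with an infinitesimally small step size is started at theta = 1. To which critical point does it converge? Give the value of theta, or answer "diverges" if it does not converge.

diverges

h'(theta) = 18(theta - 5)(theta - 2), so h'(1) = 72.
Gradient descent moves in the -h' direction, i.e. theta is decreasing.
There is no critical point below theta=1, and h' keeps the same sign, so the iterate runs off to −∞.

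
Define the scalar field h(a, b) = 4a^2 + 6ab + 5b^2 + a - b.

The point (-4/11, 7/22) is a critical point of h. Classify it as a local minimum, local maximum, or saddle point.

local minimum

The Hessian of h is constant: H = [[8, 6], [6, 10]].
det(H) = 8·10 − 6² = 44.
det(H) > 0 and tr(H) = 18 > 0, so H is positive definite and the point is a local minimum.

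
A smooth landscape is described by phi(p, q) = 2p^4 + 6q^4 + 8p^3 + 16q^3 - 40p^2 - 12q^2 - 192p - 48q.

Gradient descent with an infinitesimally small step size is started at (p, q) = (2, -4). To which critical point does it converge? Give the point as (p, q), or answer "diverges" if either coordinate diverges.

(3, -2)

phi is separable, so gradient descent decouples: p follows -∂phi/∂p, q follows -∂phi/∂q.
∂phi/∂p = 8(p - 3)(p + 2)(p + 4); at p=2 this is -192, so p increases.
∂phi/∂q = 24(q - 1)(q + 1)(q + 2); at q=-4 this is -720, so q increases.
p converges to its nearest critical value 3 (a local min of the p-part); q converges to -2. The iterate converges to (3, -2).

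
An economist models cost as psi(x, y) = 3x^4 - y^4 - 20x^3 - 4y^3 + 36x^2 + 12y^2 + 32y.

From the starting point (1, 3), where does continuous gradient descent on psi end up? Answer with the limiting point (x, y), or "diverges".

psi is separable, so gradient descent decouples: x follows -∂psi/∂x, y follows -∂psi/∂y.
∂psi/∂x = 12x(x - 3)(x - 2); at x=1 this is 24, so x decreases.
∂psi/∂y = -4(y - 2)(y + 1)(y + 4); at y=3 this is -112, so y increases.
The y-coordinate has no critical point in that direction and runs off to infinity.

diverges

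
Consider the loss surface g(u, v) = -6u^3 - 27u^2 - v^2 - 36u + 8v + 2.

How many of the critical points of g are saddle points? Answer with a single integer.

1

g separates as a function of u plus a function of v, so ∇g=0 decouples.
∂g/∂u = -18(u + 1)(u + 2) = 0 at u ∈ {-2, -1}; ∂g/∂v = -2(v - 4) = 0 at v ∈ {4}.
The Hessian is diagonal: diag(g_uu, g_vv). Second derivatives: g_uu(-2)=18, g_uu(-1)=-18; g_vv(4)=-2.
Saddle points occur where the two diagonal entries have opposite signs: (-2, 4). Count: 1.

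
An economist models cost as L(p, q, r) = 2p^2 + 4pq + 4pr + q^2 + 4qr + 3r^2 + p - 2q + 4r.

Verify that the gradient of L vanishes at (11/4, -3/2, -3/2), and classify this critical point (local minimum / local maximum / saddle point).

saddle point

∇L = (4p + 4q + 4r + 1, 4p + 2q + 4r - 2, 4p + 4q + 6r + 4); substituting (11/4, -3/2, -3/2) gives ∇L = (0, 0, 0), so (11/4, -3/2, -3/2) is indeed a critical point.
The Hessian is constant: H = [[4, 4, 4], [4, 2, 4], [4, 4, 6]].
Leading principal minors: Δ₁ = 4, Δ₂ = -8, Δ₃ = -16.
The minors fit neither the all-positive nor the alternating-sign pattern, so H is indefinite: a saddle point.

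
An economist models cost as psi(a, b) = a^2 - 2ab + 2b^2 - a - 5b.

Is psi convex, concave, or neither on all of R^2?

psi is quadratic, so its Hessian is the constant matrix H = [[2, -2], [-2, 4]].
det(H) = 4, tr(H) = 6.
det(H) > 0 and tr(H) > 0, so H is positive definite everywhere: convex.

convex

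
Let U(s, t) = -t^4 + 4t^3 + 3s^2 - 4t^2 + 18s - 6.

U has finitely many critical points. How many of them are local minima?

1

U separates as a function of s plus a function of t, so ∇U=0 decouples.
∂U/∂s = 6(s + 3) = 0 at s ∈ {-3}; ∂U/∂t = -4t(t - 2)(t - 1) = 0 at t ∈ {0, 1, 2}.
The Hessian is diagonal: diag(U_ss, U_tt). Second derivatives: U_ss(-3)=6; U_tt(0)=-8, U_tt(1)=4, U_tt(2)=-8.
Local minima occur where both diagonal entries positive: (-3, 1). Count: 1.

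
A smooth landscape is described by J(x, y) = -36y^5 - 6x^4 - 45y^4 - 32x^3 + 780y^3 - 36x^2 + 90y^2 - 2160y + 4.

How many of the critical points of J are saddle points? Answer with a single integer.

6

J separates as a function of x plus a function of y, so ∇J=0 decouples.
∂J/∂x = -24x(x + 1)(x + 3) = 0 at x ∈ {-3, -1, 0}; ∂J/∂y = -180(y - 3)(y - 1)(y + 1)(y + 4) = 0 at y ∈ {-4, -1, 1, 3}.
The Hessian is diagonal: diag(J_xx, J_yy). Second derivatives: J_xx(-3)=-144, J_xx(-1)=48, J_xx(0)=-72; J_yy(-4)=18900, J_yy(-1)=-4320, J_yy(1)=3600, J_yy(3)=-10080.
Saddle points occur where the two diagonal entries have opposite signs: (-3, -4), (-3, 1), (-1, -1), (-1, 3), (0, -4), (0, 1). Count: 6.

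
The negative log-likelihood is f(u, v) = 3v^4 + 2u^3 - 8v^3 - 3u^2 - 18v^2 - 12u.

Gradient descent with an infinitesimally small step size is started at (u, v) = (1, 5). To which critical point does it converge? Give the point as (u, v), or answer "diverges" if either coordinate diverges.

f is separable, so gradient descent decouples: u follows -∂f/∂u, v follows -∂f/∂v.
∂f/∂u = 6(u - 2)(u + 1); at u=1 this is -12, so u increases.
∂f/∂v = 12v(v - 3)(v + 1); at v=5 this is 720, so v decreases.
u converges to its nearest critical value 2 (a local min of the u-part); v converges to 3. The iterate converges to (2, 3).

(2, 3)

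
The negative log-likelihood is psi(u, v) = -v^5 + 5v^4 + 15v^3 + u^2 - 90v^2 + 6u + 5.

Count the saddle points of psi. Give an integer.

2

psi separates as a function of u plus a function of v, so ∇psi=0 decouples.
∂psi/∂u = 2(u + 3) = 0 at u ∈ {-3}; ∂psi/∂v = -5v(v - 4)(v - 3)(v + 3) = 0 at v ∈ {-3, 0, 3, 4}.
The Hessian is diagonal: diag(psi_uu, psi_vv). Second derivatives: psi_uu(-3)=2; psi_vv(-3)=630, psi_vv(0)=-180, psi_vv(3)=90, psi_vv(4)=-140.
Saddle points occur where the two diagonal entries have opposite signs: (-3, 0), (-3, 4). Count: 2.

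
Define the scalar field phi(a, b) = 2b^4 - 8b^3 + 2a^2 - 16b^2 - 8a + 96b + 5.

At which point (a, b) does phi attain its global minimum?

phi(a,b) separates as P(a) + Q(b) + 5, so its minimum is min P + min Q + 5.
P'(a) = 4a - 8 vanishes at a ∈ {2}; Q'(b) = 8(b - 3)(b - 2)(b + 2) vanishes at b ∈ {-2, 2, 3}.
Local minima of P (where P''>0): P(2)=-8. Local minima of Q: Q(-2)=-160, Q(3)=90.
So the global minimum of phi is P(2) + Q(-2) + 5 = -8 − 160 + 5 = -163, attained at (2, -2).

(2, -2)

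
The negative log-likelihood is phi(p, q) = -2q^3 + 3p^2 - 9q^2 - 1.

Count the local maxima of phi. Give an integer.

0

phi separates as a function of p plus a function of q, so ∇phi=0 decouples.
∂phi/∂p = 6p = 0 at p ∈ {0}; ∂phi/∂q = -6q(q + 3) = 0 at q ∈ {-3, 0}.
The Hessian is diagonal: diag(phi_pp, phi_qq). Second derivatives: phi_pp(0)=6; phi_qq(-3)=18, phi_qq(0)=-18.
Local maxima occur where both diagonal entries negative: none. Count: 0.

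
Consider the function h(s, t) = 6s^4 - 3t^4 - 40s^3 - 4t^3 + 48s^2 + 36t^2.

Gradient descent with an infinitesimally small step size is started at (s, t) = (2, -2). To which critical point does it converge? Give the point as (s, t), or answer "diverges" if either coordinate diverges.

(4, 0)

h is separable, so gradient descent decouples: s follows -∂h/∂s, t follows -∂h/∂t.
∂h/∂s = 24s(s - 4)(s - 1); at s=2 this is -96, so s increases.
∂h/∂t = -12t(t - 2)(t + 3); at t=-2 this is -96, so t increases.
s converges to its nearest critical value 4 (a local min of the s-part); t converges to 0. The iterate converges to (4, 0).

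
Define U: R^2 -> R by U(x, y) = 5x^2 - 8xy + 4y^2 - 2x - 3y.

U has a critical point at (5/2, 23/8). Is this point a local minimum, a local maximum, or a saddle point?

local minimum

The Hessian of U is constant: H = [[10, -8], [-8, 8]].
det(H) = 10·8 − (-8)² = 16.
det(H) > 0 and tr(H) = 18 > 0, so H is positive definite and the point is a local minimum.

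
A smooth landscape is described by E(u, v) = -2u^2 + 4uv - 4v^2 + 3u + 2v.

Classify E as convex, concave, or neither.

concave

E is quadratic, so its Hessian is the constant matrix H = [[-4, 4], [4, -8]].
det(H) = 16, tr(H) = -12.
det(H) > 0 and tr(H) < 0, so H is negative definite everywhere: concave.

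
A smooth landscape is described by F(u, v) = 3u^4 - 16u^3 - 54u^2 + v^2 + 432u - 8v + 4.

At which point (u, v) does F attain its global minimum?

F(u,v) separates as P(u) + Q(v) + 4, so its minimum is min P + min Q + 4.
P'(u) = 12(u - 4)(u - 3)(u + 3) vanishes at u ∈ {-3, 3, 4}; Q'(v) = 2v - 8 vanishes at v ∈ {4}.
Local minima of P (where P''>0): P(-3)=-1107, P(4)=608. Local minima of Q: Q(4)=-16.
So the global minimum of F is P(-3) + Q(4) + 4 = -1107 − 16 + 4 = -1119, attained at (-3, 4).

(-3, 4)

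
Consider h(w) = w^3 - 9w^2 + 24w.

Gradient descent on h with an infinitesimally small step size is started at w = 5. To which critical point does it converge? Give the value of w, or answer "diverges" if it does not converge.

4

h'(w) = 3(w - 4)(w - 2), so h'(5) = 9.
Gradient descent moves in the -h' direction, i.e. w is decreasing.
The nearest critical point in that direction is w = 4, where h'' = 6 > 0 (a local minimum). The iterate converges there.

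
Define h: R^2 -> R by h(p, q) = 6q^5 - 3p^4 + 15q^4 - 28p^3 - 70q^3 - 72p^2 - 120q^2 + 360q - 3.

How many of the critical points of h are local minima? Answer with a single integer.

h separates as a function of p plus a function of q, so ∇h=0 decouples.
∂h/∂p = -12p(p + 3)(p + 4) = 0 at p ∈ {-4, -3, 0}; ∂h/∂q = 30(q - 2)(q - 1)(q + 2)(q + 3) = 0 at q ∈ {-3, -2, 1, 2}.
The Hessian is diagonal: diag(h_pp, h_qq). Second derivatives: h_pp(-4)=-48, h_pp(-3)=36, h_pp(0)=-144; h_qq(-3)=-600, h_qq(-2)=360, h_qq(1)=-360, h_qq(2)=600.
Local minima occur where both diagonal entries positive: (-3, -2), (-3, 2). Count: 2.

2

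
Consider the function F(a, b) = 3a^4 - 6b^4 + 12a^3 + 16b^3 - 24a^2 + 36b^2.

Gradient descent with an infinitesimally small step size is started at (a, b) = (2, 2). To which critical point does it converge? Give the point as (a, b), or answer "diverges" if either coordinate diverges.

(1, 0)

F is separable, so gradient descent decouples: a follows -∂F/∂a, b follows -∂F/∂b.
∂F/∂a = 12a(a - 1)(a + 4); at a=2 this is 144, so a decreases.
∂F/∂b = -24b(b - 3)(b + 1); at b=2 this is 144, so b decreases.
a converges to its nearest critical value 1 (a local min of the a-part); b converges to 0. The iterate converges to (1, 0).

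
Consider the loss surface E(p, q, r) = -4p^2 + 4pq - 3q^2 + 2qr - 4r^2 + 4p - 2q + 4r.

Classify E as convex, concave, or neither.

concave

E is quadratic, so its Hessian is the constant matrix H = [[-8, 4, 0], [4, -6, 2], [0, 2, -8]].
Leading principal minors: -8, 32, -224.
Signs alternate −, +, − ⇒ H ≺ 0 ⇒ concave.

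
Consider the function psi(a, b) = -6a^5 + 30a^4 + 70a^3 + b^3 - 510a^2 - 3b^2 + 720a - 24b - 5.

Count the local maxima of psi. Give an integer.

psi separates as a function of a plus a function of b, so ∇psi=0 decouples.
∂psi/∂a = -30(a - 4)(a - 2)(a - 1)(a + 3) = 0 at a ∈ {-3, 1, 2, 4}; ∂psi/∂b = 3(b - 4)(b + 2) = 0 at b ∈ {-2, 4}.
The Hessian is diagonal: diag(psi_aa, psi_bb). Second derivatives: psi_aa(-3)=4200, psi_aa(1)=-360, psi_aa(2)=300, psi_aa(4)=-1260; psi_bb(-2)=-18, psi_bb(4)=18.
Local maxima occur where both diagonal entries negative: (1, -2), (4, -2). Count: 2.

2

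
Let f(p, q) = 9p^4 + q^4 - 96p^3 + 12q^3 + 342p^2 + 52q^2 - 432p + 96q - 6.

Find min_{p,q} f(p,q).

-247

f(p,q) separates as A(p) + B(q) − 6, so its minimum is min A + min B − 6.
A'(p) = 36(p - 4)(p - 3)(p - 1) vanishes at p ∈ {1, 3, 4}; B'(q) = 4(q + 2)(q + 3)(q + 4) vanishes at q ∈ {-4, -3, -2}.
Local minima of A (where A''>0): A(1)=-177, A(4)=-96. Local minima of B: B(-4)=-64, B(-2)=-64.
So the global minimum of f is A(1) + B(-4) − 6 = -177 − 64 − 6 = -247, attained at (1, -4).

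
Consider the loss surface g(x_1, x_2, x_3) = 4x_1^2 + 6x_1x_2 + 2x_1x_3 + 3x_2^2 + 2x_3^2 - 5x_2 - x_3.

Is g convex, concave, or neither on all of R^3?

convex

g is quadratic, so its Hessian is the constant matrix H = [[8, 6, 2], [6, 6, 0], [2, 0, 4]].
Leading principal minors: 8, 12, 24.
All positive ⇒ H ≻ 0 ⇒ convex.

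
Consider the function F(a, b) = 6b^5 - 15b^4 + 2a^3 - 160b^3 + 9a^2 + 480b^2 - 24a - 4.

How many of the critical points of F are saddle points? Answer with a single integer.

4

F separates as a function of a plus a function of b, so ∇F=0 decouples.
∂F/∂a = 6(a - 1)(a + 4) = 0 at a ∈ {-4, 1}; ∂F/∂b = 30b(b - 4)(b - 2)(b + 4) = 0 at b ∈ {-4, 0, 2, 4}.
The Hessian is diagonal: diag(F_aa, F_bb). Second derivatives: F_aa(-4)=-30, F_aa(1)=30; F_bb(-4)=-5760, F_bb(0)=960, F_bb(2)=-720, F_bb(4)=1920.
Saddle points occur where the two diagonal entries have opposite signs: (-4, 0), (-4, 4), (1, -4), (1, 2). Count: 4.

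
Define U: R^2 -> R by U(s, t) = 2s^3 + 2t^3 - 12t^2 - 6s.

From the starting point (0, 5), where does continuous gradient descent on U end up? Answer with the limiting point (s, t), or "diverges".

U is separable, so gradient descent decouples: s follows -∂U/∂s, t follows -∂U/∂t.
∂U/∂s = 6(s - 1)(s + 1); at s=0 this is -6, so s increases.
∂U/∂t = 6t(t - 4); at t=5 this is 30, so t decreases.
s converges to its nearest critical value 1 (a local min of the s-part); t converges to 4. The iterate converges to (1, 4).

(1, 4)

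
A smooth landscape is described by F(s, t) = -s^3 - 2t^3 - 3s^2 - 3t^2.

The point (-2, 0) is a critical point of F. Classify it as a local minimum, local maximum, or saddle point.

The mixed partial ∂²F/∂s∂t is 0, so the Hessian at any point is diag(F_ss, F_tt) = diag(-6(s + 1), -6(2t + 1)).
At (-2, 0): H = diag(6, -6).
The eigenvalues have opposite signs, so H is indefinite: a saddle point.

saddle point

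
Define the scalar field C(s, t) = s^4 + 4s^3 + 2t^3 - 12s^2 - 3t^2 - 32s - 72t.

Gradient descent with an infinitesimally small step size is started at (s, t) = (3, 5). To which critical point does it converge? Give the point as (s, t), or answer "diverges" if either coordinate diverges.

(2, 4)

C is separable, so gradient descent decouples: s follows -∂C/∂s, t follows -∂C/∂t.
∂C/∂s = 4(s - 2)(s + 1)(s + 4); at s=3 this is 112, so s decreases.
∂C/∂t = 6(t - 4)(t + 3); at t=5 this is 48, so t decreases.
s converges to its nearest critical value 2 (a local min of the s-part); t converges to 4. The iterate converges to (2, 4).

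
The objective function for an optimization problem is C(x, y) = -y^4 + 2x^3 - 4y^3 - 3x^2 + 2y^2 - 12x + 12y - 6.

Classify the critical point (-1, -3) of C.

The mixed partial ∂²C/∂x∂y is 0, so the Hessian at any point is diag(C_xx, C_yy) = diag(6(2x - 1), 4(-3y^2 - 6y + 1)).
At (-1, -3): H = diag(-18, -32).
Both eigenvalues are negative, so H is negative definite: a local maximum.

local maximum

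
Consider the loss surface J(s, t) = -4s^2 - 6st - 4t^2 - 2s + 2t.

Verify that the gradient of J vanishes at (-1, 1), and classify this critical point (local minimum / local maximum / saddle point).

∇J = (-8s - 6t - 2, -6s - 8t + 2); substituting (-1, 1) gives ∇J = (0, 0), so (-1, 1) is indeed a critical point.
The Hessian of J is constant: H = [[-8, -6], [-6, -8]].
det(H) = (-8)·(-8) − (-6)² = 28.
det(H) > 0 and tr(H) = -16 < 0, so H is negative definite and the point is a local maximum.

local maximum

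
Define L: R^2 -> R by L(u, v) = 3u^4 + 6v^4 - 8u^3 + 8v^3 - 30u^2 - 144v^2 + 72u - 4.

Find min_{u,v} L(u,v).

L(u,v) separates as P(u) + Q(v) − 4, so its minimum is min P + min Q − 4.
P'(u) = 12(u - 3)(u - 1)(u + 2) vanishes at u ∈ {-2, 1, 3}; Q'(v) = 24v(v - 3)(v + 4) vanishes at v ∈ {-4, 0, 3}.
Local minima of P (where P''>0): P(-2)=-152, P(3)=-27. Local minima of Q: Q(-4)=-1280, Q(3)=-594.
So the global minimum of L is P(-2) + Q(-4) − 4 = -152 − 1280 − 4 = -1436, attained at (-2, -4).

-1436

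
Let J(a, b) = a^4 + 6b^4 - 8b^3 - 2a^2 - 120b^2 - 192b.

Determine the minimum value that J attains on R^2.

J(a,b) separates as P(a) + Q(b), so its minimum is min P + min Q.
P'(a) = 4a(a - 1)(a + 1) vanishes at a ∈ {-1, 0, 1}; Q'(b) = 24(b - 4)(b + 1)(b + 2) vanishes at b ∈ {-2, -1, 4}.
Local minima of P (where P''>0): P(-1)=-1, P(1)=-1. Local minima of Q: Q(-2)=64, Q(4)=-1664.
So the global minimum of J is P(-1) + Q(4) = -1 − 1664 = -1665, attained at (-1, 4).

-1665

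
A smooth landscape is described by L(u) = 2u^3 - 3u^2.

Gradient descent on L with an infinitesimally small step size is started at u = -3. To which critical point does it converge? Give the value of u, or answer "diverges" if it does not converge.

diverges

L'(u) = 6u(u - 1), so L'(-3) = 72.
Gradient descent moves in the -L' direction, i.e. u is decreasing.
There is no critical point below u=-3, and L' keeps the same sign, so the iterate runs off to −∞.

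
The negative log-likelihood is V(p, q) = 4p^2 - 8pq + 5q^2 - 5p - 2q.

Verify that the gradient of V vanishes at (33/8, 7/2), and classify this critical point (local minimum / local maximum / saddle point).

∇V = (8p - 8q - 5, -8p + 10q - 2); substituting (33/8, 7/2) gives ∇V = (0, 0), so (33/8, 7/2) is indeed a critical point.
The Hessian of V is constant: H = [[8, -8], [-8, 10]].
det(H) = 8·10 − (-8)² = 16.
det(H) > 0 and tr(H) = 18 > 0, so H is positive definite and the point is a local minimum.

local minimum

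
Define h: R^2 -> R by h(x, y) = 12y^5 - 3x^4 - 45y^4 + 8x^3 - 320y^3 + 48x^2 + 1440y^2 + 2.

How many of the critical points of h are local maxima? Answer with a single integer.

h separates as a function of x plus a function of y, so ∇h=0 decouples.
∂h/∂x = -12x(x - 4)(x + 2) = 0 at x ∈ {-2, 0, 4}; ∂h/∂y = 60y(y - 4)(y - 3)(y + 4) = 0 at y ∈ {-4, 0, 3, 4}.
The Hessian is diagonal: diag(h_xx, h_yy). Second derivatives: h_xx(-2)=-144, h_xx(0)=96, h_xx(4)=-288; h_yy(-4)=-13440, h_yy(0)=2880, h_yy(3)=-1260, h_yy(4)=1920.
Local maxima occur where both diagonal entries negative: (-2, -4), (-2, 3), (4, -4), (4, 3). Count: 4.

4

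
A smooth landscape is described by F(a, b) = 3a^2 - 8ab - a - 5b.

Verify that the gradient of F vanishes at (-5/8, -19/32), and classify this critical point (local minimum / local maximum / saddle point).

∇F = (6a - 8b - 1, -8a - 5); substituting (-5/8, -19/32) gives ∇F = (0, 0), so (-5/8, -19/32) is indeed a critical point.
The Hessian of F is constant: H = [[6, -8], [-8, 0]].
det(H) = 6·0 − (-8)² = -64.
Since det(H) < 0, H is indefinite and the critical point is a saddle point.

saddle point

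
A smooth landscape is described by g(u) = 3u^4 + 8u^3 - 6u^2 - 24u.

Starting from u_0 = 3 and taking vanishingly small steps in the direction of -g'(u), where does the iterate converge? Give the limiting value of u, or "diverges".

1

g'(u) = 12(u - 1)(u + 1)(u + 2), so g'(3) = 480.
Gradient descent moves in the -g' direction, i.e. u is decreasing.
The nearest critical point in that direction is u = 1, where g'' = 72 > 0 (a local minimum). The iterate converges there.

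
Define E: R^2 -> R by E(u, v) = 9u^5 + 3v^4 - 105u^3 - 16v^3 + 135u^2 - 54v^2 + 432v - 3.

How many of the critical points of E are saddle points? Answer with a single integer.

E separates as a function of u plus a function of v, so ∇E=0 decouples.
∂E/∂u = 45u(u - 2)(u - 1)(u + 3) = 0 at u ∈ {-3, 0, 1, 2}; ∂E/∂v = 12(v - 4)(v - 3)(v + 3) = 0 at v ∈ {-3, 3, 4}.
The Hessian is diagonal: diag(E_uu, E_vv). Second derivatives: E_uu(-3)=-2700, E_uu(0)=270, E_uu(1)=-180, E_uu(2)=450; E_vv(-3)=504, E_vv(3)=-72, E_vv(4)=84.
Saddle points occur where the two diagonal entries have opposite signs: (-3, -3), (-3, 4), (0, 3), (1, -3), (1, 4), (2, 3). Count: 6.

6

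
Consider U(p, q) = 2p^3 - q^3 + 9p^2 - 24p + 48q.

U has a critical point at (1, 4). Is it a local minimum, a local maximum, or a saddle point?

saddle point

The mixed partial ∂²U/∂p∂q is 0, so the Hessian at any point is diag(U_pp, U_qq) = diag(6(2p + 3), -6q).
At (1, 4): H = diag(30, -24).
The eigenvalues have opposite signs, so H is indefinite: a saddle point.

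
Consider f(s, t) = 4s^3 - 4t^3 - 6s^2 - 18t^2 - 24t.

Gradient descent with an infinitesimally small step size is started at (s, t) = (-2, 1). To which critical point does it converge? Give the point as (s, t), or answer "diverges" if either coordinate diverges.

f is separable, so gradient descent decouples: s follows -∂f/∂s, t follows -∂f/∂t.
∂f/∂s = 12s(s - 1); at s=-2 this is 72, so s decreases.
∂f/∂t = -12(t + 1)(t + 2); at t=1 this is -72, so t increases.
The s-coordinate has no critical point in that direction and runs off to infinity.

diverges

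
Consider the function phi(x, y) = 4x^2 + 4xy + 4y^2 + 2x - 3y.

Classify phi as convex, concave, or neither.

convex

phi is quadratic, so its Hessian is the constant matrix H = [[8, 4], [4, 8]].
det(H) = 48, tr(H) = 16.
det(H) > 0 and tr(H) > 0, so H is positive definite everywhere: convex.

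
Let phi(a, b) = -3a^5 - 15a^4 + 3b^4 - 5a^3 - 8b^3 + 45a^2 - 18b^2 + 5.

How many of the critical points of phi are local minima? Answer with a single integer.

phi separates as a function of a plus a function of b, so ∇phi=0 decouples.
∂phi/∂a = -15a(a - 1)(a + 2)(a + 3) = 0 at a ∈ {-3, -2, 0, 1}; ∂phi/∂b = 12b(b - 3)(b + 1) = 0 at b ∈ {-1, 0, 3}.
The Hessian is diagonal: diag(phi_aa, phi_bb). Second derivatives: phi_aa(-3)=180, phi_aa(-2)=-90, phi_aa(0)=90, phi_aa(1)=-180; phi_bb(-1)=48, phi_bb(0)=-36, phi_bb(3)=144.
Local minima occur where both diagonal entries positive: (-3, -1), (-3, 3), (0, -1), (0, 3). Count: 4.

4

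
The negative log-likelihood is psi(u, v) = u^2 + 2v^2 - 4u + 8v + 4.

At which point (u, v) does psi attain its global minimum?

psi(u,v) separates as P(u) + Q(v) + 4, so its minimum is min P + min Q + 4.
P'(u) = 2u - 4 vanishes at u ∈ {2}; Q'(v) = 4v + 8 vanishes at v ∈ {-2}.
Local minima of P (where P''>0): P(2)=-4. Local minima of Q: Q(-2)=-8.
So the global minimum of psi is P(2) + Q(-2) + 4 = -4 − 8 + 4 = -8, attained at (2, -2).

(2, -2)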